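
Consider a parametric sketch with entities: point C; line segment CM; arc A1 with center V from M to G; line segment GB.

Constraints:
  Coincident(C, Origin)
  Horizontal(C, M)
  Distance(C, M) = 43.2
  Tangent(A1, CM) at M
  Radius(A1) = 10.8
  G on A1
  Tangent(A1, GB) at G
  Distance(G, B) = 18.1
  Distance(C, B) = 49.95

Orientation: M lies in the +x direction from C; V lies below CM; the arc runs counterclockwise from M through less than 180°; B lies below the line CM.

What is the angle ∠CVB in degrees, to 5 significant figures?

92.072°

C is at the origin; C and M share the same y with |CM| = 43.2 and M on the +x side, so M = (43.200, 0.0000). Since A1 is tangent to CM there, VM ⟂ CM, so V = M + (0, -10.8) = (43.200, -10.800). Since VG ⟂ GB (tangency), |VB| = √(10.8² + 18.1²) = 21.077 regardless of where G sits on A1. So B lies on both circle(C, 49.95) and circle(V, 21.077); the below-CM intersection is B = (38.831, -31.419). G is the foot of the tangent from B: G = (32.980, -14.291).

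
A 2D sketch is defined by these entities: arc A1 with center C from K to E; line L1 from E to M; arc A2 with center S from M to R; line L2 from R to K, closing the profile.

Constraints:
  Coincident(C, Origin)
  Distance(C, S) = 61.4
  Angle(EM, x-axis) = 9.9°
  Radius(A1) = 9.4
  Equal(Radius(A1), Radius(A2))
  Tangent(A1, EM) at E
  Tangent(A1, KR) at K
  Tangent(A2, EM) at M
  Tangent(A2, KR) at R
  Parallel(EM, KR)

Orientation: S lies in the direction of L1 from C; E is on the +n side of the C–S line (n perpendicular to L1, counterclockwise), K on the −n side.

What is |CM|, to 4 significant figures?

62.12

The slot axis is L1's direction at 9.9°, so u = (cos 9.9°, sin 9.9°) = (0.9851, 0.1719) and n = (−sin 9.9°, cos 9.9°) = (-0.1719, 0.9851). C is at the origin and S lies 61.4 along u from C, so S = 61.4·u = (60.49, 10.56). Tangency of A1 to both parallel lines with radius 9.4 puts E and K at C ± 9.4·n: E = (-1.616, 9.260), K = (1.616, -9.260). Equal radii place M and R the same way about S: M = S + 9.4·n = (58.87, 19.82), R = S − 9.4·n = (62.10, 1.296). Then |CM| = |M − C| = 62.12.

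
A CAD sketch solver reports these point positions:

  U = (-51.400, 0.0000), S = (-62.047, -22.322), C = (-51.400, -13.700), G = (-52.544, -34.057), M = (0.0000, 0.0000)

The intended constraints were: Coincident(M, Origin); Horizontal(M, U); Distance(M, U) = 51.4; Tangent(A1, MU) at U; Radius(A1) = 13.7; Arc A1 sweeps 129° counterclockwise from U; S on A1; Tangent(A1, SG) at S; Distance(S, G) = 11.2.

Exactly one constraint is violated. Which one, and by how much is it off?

Distance(S, G) = 11.2 — off by 3.90.

M = (0.00, 0.00) ✓; M.y = 0.00, U.y = 0.00 ✓; |MU| = 51.40 ✓; ∠(CU, UM) = 90.00° ✓; |CU| = 13.70 ✓; bearing(C→S) − bearing(C→U) = 129.0° ✓; |CS| = 13.70 ✓; ∠(CS, SG) = 90.00° ✓; |SG| = 15.10 ✗.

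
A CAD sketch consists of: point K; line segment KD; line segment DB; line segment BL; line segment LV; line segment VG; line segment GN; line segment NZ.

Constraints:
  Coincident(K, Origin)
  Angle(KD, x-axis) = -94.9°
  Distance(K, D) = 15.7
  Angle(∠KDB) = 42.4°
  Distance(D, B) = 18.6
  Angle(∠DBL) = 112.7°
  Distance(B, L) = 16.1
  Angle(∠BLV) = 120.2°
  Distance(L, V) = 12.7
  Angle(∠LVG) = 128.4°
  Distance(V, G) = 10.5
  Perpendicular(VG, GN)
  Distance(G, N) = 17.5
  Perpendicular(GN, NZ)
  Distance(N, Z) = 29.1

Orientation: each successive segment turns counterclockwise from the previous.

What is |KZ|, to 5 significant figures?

24.016

K is at the origin; KD runs at -94.9° with length 15.7, so D = (-1.3410, -15.643). ∠KDB = 42.4° gives DB at 42.700° from the x-axis; with |DB| = 18.6, B = (12.328, -3.0289). ∠DBL = 112.7° gives BL at 110.00° from the x-axis; with |BL| = 16.1, L = (6.8218, 12.100). ∠BLV = 120.2° gives LV at 169.80° from the x-axis; with |LV| = 12.7, V = (-5.6774, 14.349). ∠LVG = 128.4° gives VG at -138.60° from the x-axis; with |VG| = 10.5, G = (-13.554, 7.4054). The perpendicularity gives GN at right angles to VG, so GN runs at -48.600°; with |GN| = 17.5, N = (-1.9807, -5.7215). The perpendicularity gives NZ at right angles to GN, so NZ runs at 41.400°; with |NZ| = 29.1, Z = (19.848, 13.523). Then |KZ| = |Z − K| = 24.016.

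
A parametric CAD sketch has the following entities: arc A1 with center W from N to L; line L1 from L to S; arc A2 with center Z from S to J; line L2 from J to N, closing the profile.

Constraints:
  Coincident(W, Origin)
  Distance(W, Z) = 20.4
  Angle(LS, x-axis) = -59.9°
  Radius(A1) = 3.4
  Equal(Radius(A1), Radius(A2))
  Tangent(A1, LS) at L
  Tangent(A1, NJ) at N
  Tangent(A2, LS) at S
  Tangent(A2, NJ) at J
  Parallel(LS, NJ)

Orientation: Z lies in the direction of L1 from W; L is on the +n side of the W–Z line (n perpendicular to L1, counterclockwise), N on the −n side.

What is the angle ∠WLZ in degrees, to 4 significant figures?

80.54°

W is at the origin and Z lies 20.4 along u from W, so Z = 20.4·u = (10.23, -17.65). Tangency of A1 to both parallel lines with radius 3.4 puts L and N at W ± 3.4·n: L = (2.942, 1.705), N = (-2.942, -1.705). Then cos ∠WLZ = LW·LZ / (|LW||LZ|), giving 80.54°.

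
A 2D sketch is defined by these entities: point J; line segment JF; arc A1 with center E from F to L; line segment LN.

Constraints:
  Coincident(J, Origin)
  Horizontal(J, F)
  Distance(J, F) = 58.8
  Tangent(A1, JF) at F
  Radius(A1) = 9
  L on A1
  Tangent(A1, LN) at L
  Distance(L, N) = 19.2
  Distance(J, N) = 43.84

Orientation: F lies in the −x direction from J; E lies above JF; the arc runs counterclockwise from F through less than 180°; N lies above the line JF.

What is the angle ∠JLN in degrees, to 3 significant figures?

55.2°

J is at the origin; JF is horizontal with |JF| = 58.8 and F on the −x side, so F = (-58.8, 0.00). The tangent condition forces EF to be normal to JF, so E = F + (0, 9) = (-58.8, 9.00). Since EL ⟂ LN (tangency), |EN| = √(9.0² + 19.2²) = 21.2 regardless of where L sits on A1. So N lies on both circle(J, 43.84) and circle(E, 21.2); the above-JF intersection is N = (-39.8, 18.4). L is the foot of the tangent from N: L = (-51.8, 3.39).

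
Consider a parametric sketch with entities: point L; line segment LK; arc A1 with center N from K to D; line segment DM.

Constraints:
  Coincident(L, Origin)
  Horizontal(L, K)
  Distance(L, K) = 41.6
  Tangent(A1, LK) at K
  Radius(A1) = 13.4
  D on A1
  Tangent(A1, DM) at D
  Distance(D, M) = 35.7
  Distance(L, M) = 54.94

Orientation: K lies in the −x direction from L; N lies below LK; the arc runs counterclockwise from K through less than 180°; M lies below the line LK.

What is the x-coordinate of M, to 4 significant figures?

-26.21

L is at the origin; L and K share the same y with |LK| = 41.6 and K on the −x side, so K = (-41.60, 0.000). Tangency of A1 to LK means the radius NK is perpendicular to LK, so N = K + (0, -13.4) = (-41.60, -13.40). Since ND ⟂ DM (tangency), |NM| = √(13.4² + 35.7²) = 38.13 regardless of where D sits on A1. So M lies on both circle(L, 54.94) and circle(N, 38.13); the below-LK intersection is M = (-26.21, -48.29). D is the foot of the tangent from M: D = (-51.18, -22.77).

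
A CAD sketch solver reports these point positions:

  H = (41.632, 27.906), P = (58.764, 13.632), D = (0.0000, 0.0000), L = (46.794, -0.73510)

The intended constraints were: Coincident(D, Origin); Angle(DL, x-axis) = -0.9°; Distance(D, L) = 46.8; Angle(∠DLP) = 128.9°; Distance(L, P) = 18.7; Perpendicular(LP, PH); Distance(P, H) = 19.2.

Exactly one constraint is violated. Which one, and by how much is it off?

Distance(P, H) = 19.2 — off by 3.10.

D = (0.00, 0.00) ✓; DL at -0.9000° ✓; |DL| = 46.80 ✓; ∠DLP = 128.9° ✓; |LP| = 18.70 ✓; ∠(LP, PH) = 90.00° ✓; |PH| = 22.30 ✗.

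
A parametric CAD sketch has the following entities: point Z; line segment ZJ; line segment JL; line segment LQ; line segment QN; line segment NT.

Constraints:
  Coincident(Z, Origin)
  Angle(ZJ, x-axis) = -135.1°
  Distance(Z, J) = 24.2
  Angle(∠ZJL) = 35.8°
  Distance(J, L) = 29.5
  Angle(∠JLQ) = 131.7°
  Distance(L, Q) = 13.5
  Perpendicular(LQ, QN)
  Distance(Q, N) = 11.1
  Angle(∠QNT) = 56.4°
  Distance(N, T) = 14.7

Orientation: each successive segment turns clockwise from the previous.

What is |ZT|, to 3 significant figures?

14.1

LQ ⟂ QN, so QN runs at -57.6°; with |QN| = 11.1, N = (4.97, 9.89). ∠QNT = 56.4° gives NT at 179° from the x-axis; with |NT| = 14.7, T = (-9.73, 10.2). Then |ZT| = |T − Z| = 14.1.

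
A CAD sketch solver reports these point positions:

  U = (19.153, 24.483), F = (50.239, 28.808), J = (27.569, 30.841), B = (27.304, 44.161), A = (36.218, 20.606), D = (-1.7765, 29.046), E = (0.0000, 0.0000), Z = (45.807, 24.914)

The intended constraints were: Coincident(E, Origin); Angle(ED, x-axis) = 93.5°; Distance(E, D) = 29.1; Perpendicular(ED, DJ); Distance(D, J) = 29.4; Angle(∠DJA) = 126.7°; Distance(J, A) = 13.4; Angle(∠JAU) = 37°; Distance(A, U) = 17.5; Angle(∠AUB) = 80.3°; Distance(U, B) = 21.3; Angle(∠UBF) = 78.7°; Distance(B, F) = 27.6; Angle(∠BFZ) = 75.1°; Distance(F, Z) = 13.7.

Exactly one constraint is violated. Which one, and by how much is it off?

Distance(F, Z) = 13.7 — off by 7.80.

E = (0.00, 0.00) ✓; ED at 93.50° ✓; |ED| = 29.10 ✓; ∠(ED, DJ) = 90.00° ✓; |DJ| = 29.40 ✓; ∠DJA = 126.7° ✓; |JA| = 13.40 ✓; ∠JAU = 37.00° ✓; |AU| = 17.50 ✓; ∠AUB = 80.30° ✓; |UB| = 21.30 ✓; ∠UBF = 78.70° ✓; |BF| = 27.60 ✓; ∠BFZ = 75.10° ✓; |FZ| = 5.900 ✗.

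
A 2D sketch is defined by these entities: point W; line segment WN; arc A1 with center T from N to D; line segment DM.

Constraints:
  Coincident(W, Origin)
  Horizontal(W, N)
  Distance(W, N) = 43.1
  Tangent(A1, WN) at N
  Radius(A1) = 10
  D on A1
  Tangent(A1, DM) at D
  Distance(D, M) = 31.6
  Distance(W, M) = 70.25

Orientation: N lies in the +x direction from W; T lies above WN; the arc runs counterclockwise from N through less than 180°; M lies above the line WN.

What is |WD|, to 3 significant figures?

53.6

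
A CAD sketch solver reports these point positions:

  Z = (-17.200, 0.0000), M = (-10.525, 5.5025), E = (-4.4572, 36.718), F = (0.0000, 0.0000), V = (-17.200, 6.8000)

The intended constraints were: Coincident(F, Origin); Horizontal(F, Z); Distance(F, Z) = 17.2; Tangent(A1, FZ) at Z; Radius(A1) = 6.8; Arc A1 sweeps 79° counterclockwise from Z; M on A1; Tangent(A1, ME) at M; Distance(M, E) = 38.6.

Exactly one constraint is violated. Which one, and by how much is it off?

Distance(M, E) = 38.6 — off by 6.80.

F = (0.00, 0.00) ✓; F.y = 0.00, Z.y = 0.00 ✓; |FZ| = 17.20 ✓; ∠(VZ, ZF) = 90.00° ✓; |VZ| = 6.800 ✓; bearing(V→M) − bearing(V→Z) = 79.00° ✓; |VM| = 6.800 ✓; ∠(VM, ME) = 90.00° ✓; |ME| = 31.80 ✗.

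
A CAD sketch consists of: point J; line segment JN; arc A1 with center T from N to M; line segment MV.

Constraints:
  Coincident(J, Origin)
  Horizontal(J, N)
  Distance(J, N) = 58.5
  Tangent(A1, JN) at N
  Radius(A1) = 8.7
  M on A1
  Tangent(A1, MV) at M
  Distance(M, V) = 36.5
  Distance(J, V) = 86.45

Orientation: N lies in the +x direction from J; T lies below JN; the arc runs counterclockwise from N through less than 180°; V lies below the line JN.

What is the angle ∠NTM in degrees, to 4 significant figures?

130.3°

J is at the origin; J and N share the same y with |JN| = 58.5 and N on the +x side, so N = (58.50, 0.000). The tangent condition forces TN to be normal to JN, so T = N + (0, -8.7) = (58.50, -8.700). Since TM ⟂ MV (tangency), |TV| = √(8.7² + 36.5²) = 37.52 regardless of where M sits on A1. So V lies on both circle(J, 86.45) and circle(T, 37.52); the below-JN intersection is V = (75.47, -42.17). M is the foot of the tangent from V: M = (51.86, -14.33).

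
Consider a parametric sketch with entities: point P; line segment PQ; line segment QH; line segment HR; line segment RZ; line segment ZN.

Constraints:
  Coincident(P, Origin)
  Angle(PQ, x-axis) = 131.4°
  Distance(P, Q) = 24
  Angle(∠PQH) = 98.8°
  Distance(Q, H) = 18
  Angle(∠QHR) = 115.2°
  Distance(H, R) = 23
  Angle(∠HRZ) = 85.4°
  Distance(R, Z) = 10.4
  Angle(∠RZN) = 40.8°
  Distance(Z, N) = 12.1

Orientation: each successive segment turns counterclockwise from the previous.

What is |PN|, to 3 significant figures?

29.2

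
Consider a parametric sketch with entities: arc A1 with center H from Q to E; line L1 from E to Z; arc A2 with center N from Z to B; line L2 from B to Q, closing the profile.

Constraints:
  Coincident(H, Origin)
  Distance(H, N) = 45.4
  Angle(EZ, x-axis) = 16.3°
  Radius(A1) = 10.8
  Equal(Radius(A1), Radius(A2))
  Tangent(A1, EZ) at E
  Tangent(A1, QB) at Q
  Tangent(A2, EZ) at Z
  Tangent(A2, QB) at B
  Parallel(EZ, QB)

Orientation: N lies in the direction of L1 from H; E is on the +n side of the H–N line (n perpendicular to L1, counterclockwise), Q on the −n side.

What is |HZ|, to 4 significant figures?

46.67

The slot axis is L1's direction at 16.3°, so u = (cos 16.3°, sin 16.3°) = (0.9598, 0.2807) and n = (−sin 16.3°, cos 16.3°) = (-0.2807, 0.9598). H is at the origin and N lies 45.4 along u from H, so N = 45.4·u = (43.58, 12.74). Tangency of A1 to both parallel lines with radius 10.8 puts E and Q at H ± 10.8·n: E = (-3.031, 10.37), Q = (3.031, -10.37). Equal radii place Z and B the same way about N: Z = N + 10.8·n = (40.54, 23.11), B = N − 10.8·n = (46.61, 2.376). Then |HZ| = |Z − H| = 46.67.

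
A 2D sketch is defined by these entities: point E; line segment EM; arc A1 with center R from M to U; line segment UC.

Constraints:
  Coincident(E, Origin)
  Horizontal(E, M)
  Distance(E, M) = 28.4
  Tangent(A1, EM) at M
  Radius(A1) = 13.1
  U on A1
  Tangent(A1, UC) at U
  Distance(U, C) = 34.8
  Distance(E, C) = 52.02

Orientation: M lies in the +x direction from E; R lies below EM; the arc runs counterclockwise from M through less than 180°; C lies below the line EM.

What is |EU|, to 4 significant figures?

20.84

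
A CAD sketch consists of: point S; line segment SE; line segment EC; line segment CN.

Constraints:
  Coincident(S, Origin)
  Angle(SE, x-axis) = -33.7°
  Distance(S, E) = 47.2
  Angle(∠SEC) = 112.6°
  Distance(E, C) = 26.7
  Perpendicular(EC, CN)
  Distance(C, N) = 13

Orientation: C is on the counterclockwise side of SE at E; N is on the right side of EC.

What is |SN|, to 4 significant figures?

72.19

∠SEC = 112.6°, so EC runs at -33.7° + (180° − 112.6°) = 33.70° from the x-axis; with |EC| = 26.7, C = E + 26.7·(cos 33.70°, sin 33.70°) = (61.48, -11.37). EC is perpendicular to CN; with |CN| = 13.0 on the right of EC, N = C + 13.0·(0.5548, -0.8320) = (68.69, -22.19). Then |SN| = |N − S| = 72.19.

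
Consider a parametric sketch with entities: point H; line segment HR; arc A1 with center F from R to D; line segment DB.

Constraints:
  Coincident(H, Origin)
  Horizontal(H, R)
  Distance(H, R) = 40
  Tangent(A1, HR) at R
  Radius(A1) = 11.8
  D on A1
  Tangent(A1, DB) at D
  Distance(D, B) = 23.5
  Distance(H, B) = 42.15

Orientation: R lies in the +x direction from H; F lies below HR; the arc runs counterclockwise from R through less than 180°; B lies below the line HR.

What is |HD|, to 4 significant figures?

30.12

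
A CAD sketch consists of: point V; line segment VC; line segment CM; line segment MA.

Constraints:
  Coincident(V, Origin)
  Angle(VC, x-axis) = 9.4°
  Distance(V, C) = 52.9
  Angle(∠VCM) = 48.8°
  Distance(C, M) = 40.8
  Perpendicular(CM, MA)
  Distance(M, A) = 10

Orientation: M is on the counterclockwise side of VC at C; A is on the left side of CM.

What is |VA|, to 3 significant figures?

30.4

V is at the origin; VC runs at 9.4° with length 52.9, so C = 52.9·(cos 9.4°, sin 9.4°) = (52.2, 8.64). ∠VCM = 48.8°, so CM runs at 9.4° + (180° − 48.8°) = 141° from the x-axis; with |CM| = 40.8, M = C + 40.8·(cos 141°, sin 141°) = (20.7, 34.5). The perpendicularity gives MA at right angles to CM; with |MA| = 10.0 on the left of CM, A = M + 10.0·(-0.635, -0.773) = (14.3, 26.8). Then |VA| = |A − V| = 30.4.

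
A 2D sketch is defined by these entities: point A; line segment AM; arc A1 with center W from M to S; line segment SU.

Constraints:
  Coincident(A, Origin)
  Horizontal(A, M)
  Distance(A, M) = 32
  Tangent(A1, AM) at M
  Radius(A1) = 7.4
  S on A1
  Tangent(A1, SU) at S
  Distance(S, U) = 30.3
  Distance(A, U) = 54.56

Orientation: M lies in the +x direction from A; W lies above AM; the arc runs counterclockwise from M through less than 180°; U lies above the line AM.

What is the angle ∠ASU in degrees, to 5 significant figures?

100.72°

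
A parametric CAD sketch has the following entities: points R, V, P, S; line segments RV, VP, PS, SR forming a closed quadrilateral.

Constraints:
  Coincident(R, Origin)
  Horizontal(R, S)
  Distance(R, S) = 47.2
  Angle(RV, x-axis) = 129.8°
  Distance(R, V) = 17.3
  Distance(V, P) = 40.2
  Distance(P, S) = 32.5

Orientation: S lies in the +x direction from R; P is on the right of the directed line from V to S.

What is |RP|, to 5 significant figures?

23.104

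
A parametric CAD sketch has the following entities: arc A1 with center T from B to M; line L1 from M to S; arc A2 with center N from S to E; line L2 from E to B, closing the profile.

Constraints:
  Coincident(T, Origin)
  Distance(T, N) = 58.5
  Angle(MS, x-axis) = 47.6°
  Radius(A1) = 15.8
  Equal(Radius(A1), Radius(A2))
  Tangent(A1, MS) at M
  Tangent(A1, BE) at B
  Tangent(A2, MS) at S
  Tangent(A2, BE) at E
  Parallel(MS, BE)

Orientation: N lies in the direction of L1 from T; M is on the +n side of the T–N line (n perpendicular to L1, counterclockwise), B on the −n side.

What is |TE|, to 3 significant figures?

60.6

The slot axis is L1's direction at 47.6°, so u = (cos 47.6°, sin 47.6°) = (0.674, 0.738) and n = (−sin 47.6°, cos 47.6°) = (-0.738, 0.674). T is at the origin and N lies 58.5 along u from T, so N = 58.5·u = (39.4, 43.2). Tangency of A1 to both parallel lines with radius 15.8 puts M and B at T ± 15.8·n: M = (-11.7, 10.7), B = (11.7, -10.7). Equal radii place S and E the same way about N: S = N + 15.8·n = (27.8, 53.9), E = N − 15.8·n = (51.1, 32.5). Then |TE| = |E − T| = 60.6.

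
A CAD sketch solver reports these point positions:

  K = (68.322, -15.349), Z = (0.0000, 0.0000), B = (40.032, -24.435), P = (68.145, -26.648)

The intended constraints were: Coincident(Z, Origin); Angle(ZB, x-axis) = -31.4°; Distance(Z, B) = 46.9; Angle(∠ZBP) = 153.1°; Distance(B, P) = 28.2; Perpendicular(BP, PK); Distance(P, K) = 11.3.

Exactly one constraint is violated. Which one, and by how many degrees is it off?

Perpendicular(BP, PK) — off by 3.60°.

Z = (0.00, 0.00) ✓; ZB at -31.40° ✓; |ZB| = 46.90 ✓; ∠ZBP = 153.1° ✓; |BP| = 28.20 ✓; ∠(BP, PK) = 93.60° ✗; |PK| = 11.30 ✓.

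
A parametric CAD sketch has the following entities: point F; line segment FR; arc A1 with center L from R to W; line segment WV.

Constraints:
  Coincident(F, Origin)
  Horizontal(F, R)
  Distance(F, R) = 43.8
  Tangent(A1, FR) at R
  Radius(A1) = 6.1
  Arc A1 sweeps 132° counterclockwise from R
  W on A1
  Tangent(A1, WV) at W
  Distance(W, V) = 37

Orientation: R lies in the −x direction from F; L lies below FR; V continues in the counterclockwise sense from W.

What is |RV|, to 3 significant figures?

42.8

F is at the origin; FR is horizontal with |FR| = 43.8 and R on the −x side, so R = (-43.8, 0.00). The tangent condition forces LR to be normal to FR, so L = R + (0, -6.1) = (-43.8, -6.10). On A1, R sits at bearing 90° from L; a 132° counterclockwise sweep puts W at bearing 222°, so W = L + 6.1·(cos 222°, sin 222°) = (-48.3, -10.2). Tangency of A1 to WV means the radius LW is perpendicular to WV, so WV runs along (−sin 222°, cos 222°); with |WV| = 37.0, V = (-23.6, -37.7). Then |RV| = |V − R| = 42.8.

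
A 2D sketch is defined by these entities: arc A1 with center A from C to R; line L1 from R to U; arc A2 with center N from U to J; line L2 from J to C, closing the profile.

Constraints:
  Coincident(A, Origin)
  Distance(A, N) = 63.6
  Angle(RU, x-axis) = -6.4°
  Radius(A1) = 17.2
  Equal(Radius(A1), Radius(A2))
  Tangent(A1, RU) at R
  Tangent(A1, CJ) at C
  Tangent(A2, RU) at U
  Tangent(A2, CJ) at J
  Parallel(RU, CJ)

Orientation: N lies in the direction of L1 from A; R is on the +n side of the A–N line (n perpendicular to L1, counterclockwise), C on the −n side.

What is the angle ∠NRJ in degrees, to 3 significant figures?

13.3°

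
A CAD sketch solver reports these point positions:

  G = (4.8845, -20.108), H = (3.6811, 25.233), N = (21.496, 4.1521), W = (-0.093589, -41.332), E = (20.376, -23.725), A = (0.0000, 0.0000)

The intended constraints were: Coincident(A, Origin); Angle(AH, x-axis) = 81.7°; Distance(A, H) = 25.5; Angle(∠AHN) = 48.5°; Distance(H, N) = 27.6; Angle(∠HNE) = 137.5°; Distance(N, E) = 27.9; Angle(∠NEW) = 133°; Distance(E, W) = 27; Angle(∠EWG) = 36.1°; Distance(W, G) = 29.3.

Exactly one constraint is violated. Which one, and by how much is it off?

Distance(W, G) = 29.3 — off by 7.50.

A = (0.00, 0.00) ✓; AH at 81.70° ✓; |AH| = 25.50 ✓; ∠AHN = 48.50° ✓; |HN| = 27.60 ✓; ∠HNE = 137.5° ✓; |NE| = 27.90 ✓; ∠NEW = 133.0° ✓; |EW| = 27.00 ✓; ∠EWG = 36.10° ✓; |WG| = 21.80 ✗.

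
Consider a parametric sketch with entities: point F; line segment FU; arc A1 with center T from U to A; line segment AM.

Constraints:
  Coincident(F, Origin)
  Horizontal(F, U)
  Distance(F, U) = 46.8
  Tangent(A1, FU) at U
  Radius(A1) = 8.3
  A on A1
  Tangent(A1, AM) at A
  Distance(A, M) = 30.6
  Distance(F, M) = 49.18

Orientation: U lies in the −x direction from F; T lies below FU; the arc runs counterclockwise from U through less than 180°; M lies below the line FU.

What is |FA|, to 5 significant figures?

54.781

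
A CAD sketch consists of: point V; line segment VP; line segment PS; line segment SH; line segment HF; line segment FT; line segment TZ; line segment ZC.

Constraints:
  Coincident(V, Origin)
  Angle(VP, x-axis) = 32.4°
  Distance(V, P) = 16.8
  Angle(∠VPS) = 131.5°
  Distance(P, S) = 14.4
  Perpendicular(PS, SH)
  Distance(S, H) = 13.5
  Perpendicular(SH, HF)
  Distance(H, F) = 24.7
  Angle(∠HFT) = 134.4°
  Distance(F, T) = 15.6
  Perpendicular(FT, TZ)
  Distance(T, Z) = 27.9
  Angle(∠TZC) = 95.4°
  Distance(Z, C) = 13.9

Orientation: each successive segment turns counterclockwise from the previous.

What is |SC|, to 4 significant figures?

9.633

V is at the origin; VP runs at 32.4° with length 16.8, so P = (14.18, 9.002). ∠VPS = 131.5° gives PS at 80.90° from the x-axis; with |PS| = 14.4, S = (16.46, 23.22). The perpendicularity gives SH at right angles to PS, so SH runs at 170.9°; with |SH| = 13.5, H = (3.132, 25.36). SH is perpendicular to HF, so HF runs at -99.10°; with |HF| = 24.7, F = (-0.7744, 0.9667). ∠HFT = 134.4° gives FT at -53.50° from the x-axis; with |FT| = 15.6, T = (8.505, -11.57). FT ⟂ TZ, so TZ runs at 36.50°; with |TZ| = 27.9, Z = (30.93, 5.022). ∠TZC = 95.4° gives ZC at 121.1° from the x-axis; with |ZC| = 13.9, C = (23.75, 16.92). Then |SC| = |C − S| = 9.633.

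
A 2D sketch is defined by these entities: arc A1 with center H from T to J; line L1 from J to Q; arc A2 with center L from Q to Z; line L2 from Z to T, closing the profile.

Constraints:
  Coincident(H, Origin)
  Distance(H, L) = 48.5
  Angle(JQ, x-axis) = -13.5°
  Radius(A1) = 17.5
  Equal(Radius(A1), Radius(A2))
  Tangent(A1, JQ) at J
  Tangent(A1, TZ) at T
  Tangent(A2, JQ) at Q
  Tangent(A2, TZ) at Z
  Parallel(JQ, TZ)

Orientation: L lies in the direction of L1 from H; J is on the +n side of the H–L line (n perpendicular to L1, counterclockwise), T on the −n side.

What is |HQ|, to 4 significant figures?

51.56

The slot axis is L1's direction at -13.5°, so u = (cos -13.5°, sin -13.5°) = (0.9724, -0.2334) and n = (−sin -13.5°, cos -13.5°) = (0.2334, 0.9724). H is at the origin and L lies 48.5 along u from H, so L = 48.5·u = (47.16, -11.32). Tangency of A1 to both parallel lines with radius 17.5 puts J and T at H ± 17.5·n: J = (4.085, 17.02), T = (-4.085, -17.02). Equal radii place Q and Z the same way about L: Q = L + 17.5·n = (51.25, 5.694), Z = L − 17.5·n = (43.07, -28.34). Then |HQ| = |Q − H| = 51.56.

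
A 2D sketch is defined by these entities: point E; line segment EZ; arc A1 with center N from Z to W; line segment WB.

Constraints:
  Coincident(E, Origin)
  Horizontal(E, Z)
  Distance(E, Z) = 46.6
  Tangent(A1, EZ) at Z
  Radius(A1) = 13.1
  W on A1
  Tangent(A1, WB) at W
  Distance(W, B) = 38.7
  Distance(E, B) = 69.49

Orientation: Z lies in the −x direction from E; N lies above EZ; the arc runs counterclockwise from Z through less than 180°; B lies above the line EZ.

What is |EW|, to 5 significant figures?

37.726

E is at the origin; EZ is horizontal with |EZ| = 46.6 and Z on the −x side, so Z = (-46.600, 0.0000). A1 meets EZ tangentially, so NZ is at right angles to EZ, so N = Z + (0, 13.1) = (-46.600, 13.100). Since NW ⟂ WB (tangency), |NB| = √(13.1² + 38.7²) = 40.857 regardless of where W sits on A1. So B lies on both circle(E, 69.49) and circle(N, 40.857); the above-EZ intersection is B = (-43.899, 53.868). W is the foot of the tangent from B: W = (-33.941, 16.471).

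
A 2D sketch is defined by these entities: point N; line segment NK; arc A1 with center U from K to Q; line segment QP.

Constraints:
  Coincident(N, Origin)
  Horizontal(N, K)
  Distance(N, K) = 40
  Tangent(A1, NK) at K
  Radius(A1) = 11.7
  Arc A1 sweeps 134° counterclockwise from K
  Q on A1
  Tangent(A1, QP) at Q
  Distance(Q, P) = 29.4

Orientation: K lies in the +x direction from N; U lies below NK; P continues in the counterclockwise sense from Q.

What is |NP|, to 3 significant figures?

66.2

On A1, K sits at bearing 90° from U; a 134° counterclockwise sweep puts Q at bearing 224°, so Q = U + 11.7·(cos 224°, sin 224°) = (31.6, -19.8). The tangent condition forces UQ to be normal to QP, so QP runs along (−sin 224°, cos 224°); with |QP| = 29.4, P = (52.0, -41.0). Then |NP| = |P − N| = 66.2.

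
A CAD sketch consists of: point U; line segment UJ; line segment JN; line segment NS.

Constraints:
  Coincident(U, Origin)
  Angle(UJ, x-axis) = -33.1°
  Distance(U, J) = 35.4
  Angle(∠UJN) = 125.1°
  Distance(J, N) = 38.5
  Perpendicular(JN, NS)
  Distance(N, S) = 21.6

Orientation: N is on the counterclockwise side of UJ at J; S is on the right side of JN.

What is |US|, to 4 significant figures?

77.59

∠UJN = 125.1°, so JN runs at -33.1° + (180° − 125.1°) = 21.80° from the x-axis; with |JN| = 38.5, N = J + 38.5·(cos 21.80°, sin 21.80°) = (65.40, -5.034). JN ⟂ NS; with |NS| = 21.6 on the right of JN, S = N + 21.6·(0.3714, -0.9285) = (73.42, -25.09). Then |US| = |S − U| = 77.59.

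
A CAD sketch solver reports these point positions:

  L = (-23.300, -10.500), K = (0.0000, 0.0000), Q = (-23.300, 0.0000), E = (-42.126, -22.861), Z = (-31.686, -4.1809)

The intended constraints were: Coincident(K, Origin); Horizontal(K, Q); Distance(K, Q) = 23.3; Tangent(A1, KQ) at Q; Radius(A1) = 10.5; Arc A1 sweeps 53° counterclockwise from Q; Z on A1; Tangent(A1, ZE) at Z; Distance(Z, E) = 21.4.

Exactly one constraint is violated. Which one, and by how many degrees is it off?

Tangent(A1, ZE) at Z — off by 7.80°.

K = (0.00, 0.00) ✓; K.y = 0.00, Q.y = 0.00 ✓; |KQ| = 23.30 ✓; ∠(LQ, QK) = 90.00° ✓; |LQ| = 10.50 ✓; bearing(L→Z) − bearing(L→Q) = 53.00° ✓; |LZ| = 10.50 ✓; ∠(LZ, ZE) = 82.20° ✗; |ZE| = 21.40 ✓.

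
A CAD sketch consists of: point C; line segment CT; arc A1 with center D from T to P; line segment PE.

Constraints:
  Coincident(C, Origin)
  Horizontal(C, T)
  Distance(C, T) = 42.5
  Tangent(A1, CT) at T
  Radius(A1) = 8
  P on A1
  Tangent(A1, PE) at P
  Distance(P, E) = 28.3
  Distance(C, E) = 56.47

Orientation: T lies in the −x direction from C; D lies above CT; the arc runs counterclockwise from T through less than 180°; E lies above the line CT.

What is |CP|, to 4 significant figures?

36.23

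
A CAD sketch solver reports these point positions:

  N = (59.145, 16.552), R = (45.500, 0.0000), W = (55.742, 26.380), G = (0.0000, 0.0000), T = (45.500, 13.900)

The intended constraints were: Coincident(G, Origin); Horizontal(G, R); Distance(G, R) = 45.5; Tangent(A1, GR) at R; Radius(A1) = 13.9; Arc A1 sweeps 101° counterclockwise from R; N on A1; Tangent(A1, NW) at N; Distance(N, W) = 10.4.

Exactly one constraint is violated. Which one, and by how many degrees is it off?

Tangent(A1, NW) at N — off by 8.10°.

G = (0.00, 0.00) ✓; G.y = 0.00, R.y = 0.00 ✓; |GR| = 45.50 ✓; ∠(TR, RG) = 90.00° ✓; |TR| = 13.90 ✓; bearing(T→N) − bearing(T→R) = 101.0° ✓; |TN| = 13.90 ✓; ∠(TN, NW) = 81.90° ✗; |NW| = 10.40 ✓.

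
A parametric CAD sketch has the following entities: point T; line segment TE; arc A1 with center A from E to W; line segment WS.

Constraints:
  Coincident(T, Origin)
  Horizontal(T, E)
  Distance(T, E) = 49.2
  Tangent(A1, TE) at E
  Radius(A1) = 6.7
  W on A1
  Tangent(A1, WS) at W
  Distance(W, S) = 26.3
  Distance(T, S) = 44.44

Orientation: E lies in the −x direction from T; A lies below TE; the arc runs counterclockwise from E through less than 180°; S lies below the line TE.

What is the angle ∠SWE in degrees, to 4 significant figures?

110.4°

T is at the origin; TE is horizontal with |TE| = 49.2 and E on the −x side, so E = (-49.20, 0.000). Since A1 is tangent to TE there, AE ⟂ TE, so A = E + (0, -6.7) = (-49.20, -6.700). Since AW ⟂ WS (tangency), |AS| = √(6.7² + 26.3²) = 27.14 regardless of where W sits on A1. So S lies on both circle(T, 44.44) and circle(A, 27.14); the below-TE intersection is S = (-33.70, -28.98). W is the foot of the tangent from S: W = (-53.58, -11.77).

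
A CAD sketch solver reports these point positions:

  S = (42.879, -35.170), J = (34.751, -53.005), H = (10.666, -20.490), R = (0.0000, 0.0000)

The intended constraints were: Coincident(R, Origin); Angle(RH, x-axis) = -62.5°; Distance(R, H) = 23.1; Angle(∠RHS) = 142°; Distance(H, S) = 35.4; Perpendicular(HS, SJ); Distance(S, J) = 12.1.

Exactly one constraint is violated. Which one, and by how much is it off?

Distance(S, J) = 12.1 — off by 7.50.

R = (0.00, 0.00) ✓; RH at -62.50° ✓; |RH| = 23.10 ✓; ∠RHS = 142.0° ✓; |HS| = 35.40 ✓; ∠(HS, SJ) = 90.00° ✓; |SJ| = 19.60 ✗.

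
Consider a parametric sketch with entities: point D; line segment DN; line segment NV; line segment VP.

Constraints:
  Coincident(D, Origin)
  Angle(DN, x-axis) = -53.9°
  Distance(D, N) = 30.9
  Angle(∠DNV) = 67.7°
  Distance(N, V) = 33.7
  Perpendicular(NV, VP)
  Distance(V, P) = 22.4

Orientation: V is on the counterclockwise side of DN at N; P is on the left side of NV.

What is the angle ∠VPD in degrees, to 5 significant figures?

105.73°

D is at the origin; DN runs at -53.9° with length 30.9, so N = 30.9·(cos -53.9°, sin -53.9°) = (18.206, -24.967). ∠DNV = 67.7°, so NV runs at -53.9° + (180° − 67.7°) = 58.400° from the x-axis; with |NV| = 33.7, V = N + 33.7·(cos 58.400°, sin 58.400°) = (35.864, 3.7363). NV ⟂ VP; with |VP| = 22.4 on the left of NV, P = V + 22.4·(-0.85173, 0.52399) = (16.786, 15.474). Then cos ∠VPD = PV·PD / (|PV||PD|), giving 105.73°.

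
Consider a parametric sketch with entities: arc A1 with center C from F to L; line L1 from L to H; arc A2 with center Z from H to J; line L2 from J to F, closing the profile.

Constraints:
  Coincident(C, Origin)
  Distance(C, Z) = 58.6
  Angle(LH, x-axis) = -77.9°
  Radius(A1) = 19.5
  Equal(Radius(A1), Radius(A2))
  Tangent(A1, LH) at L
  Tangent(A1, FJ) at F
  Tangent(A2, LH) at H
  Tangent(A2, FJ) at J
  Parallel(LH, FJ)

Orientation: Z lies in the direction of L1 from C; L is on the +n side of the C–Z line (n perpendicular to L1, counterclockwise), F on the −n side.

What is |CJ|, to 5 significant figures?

61.759

Tangency of A1 to both parallel lines with radius 19.5 puts L and F at C ± 19.5·n: L = (19.067, 4.0876), F = (-19.067, -4.0876). Equal radii place H and J the same way about Z: H = Z + 19.5·n = (31.350, -53.211), J = Z − 19.5·n = (-6.7831, -61.386). Then |CJ| = |J − C| = 61.759.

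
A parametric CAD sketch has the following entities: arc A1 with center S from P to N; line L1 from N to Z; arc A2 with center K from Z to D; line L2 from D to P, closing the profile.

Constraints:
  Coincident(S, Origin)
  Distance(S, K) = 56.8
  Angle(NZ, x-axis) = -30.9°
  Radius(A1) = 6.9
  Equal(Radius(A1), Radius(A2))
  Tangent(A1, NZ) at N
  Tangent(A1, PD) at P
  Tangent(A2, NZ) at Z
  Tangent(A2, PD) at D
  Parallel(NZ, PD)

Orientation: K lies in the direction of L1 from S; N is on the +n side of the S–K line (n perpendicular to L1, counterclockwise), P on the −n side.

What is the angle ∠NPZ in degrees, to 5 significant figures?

76.344°

The slot axis is L1's direction at -30.9°, so u = (cos -30.9°, sin -30.9°) = (0.85806, -0.51354) and n = (−sin -30.9°, cos -30.9°) = (0.51354, 0.85806). S is at the origin and K lies 56.8 along u from S, so K = 56.8·u = (48.738, -29.169). Tangency of A1 to both parallel lines with radius 6.9 puts N and P at S ± 6.9·n: N = (3.5434, 5.9206), P = (-3.5434, -5.9206). Equal radii place Z and D the same way about K: Z = K + 6.9·n = (52.282, -23.248), D = K − 6.9·n = (45.195, -35.090). Then cos ∠NPZ = PN·PZ / (|PN||PZ|), giving 76.344°.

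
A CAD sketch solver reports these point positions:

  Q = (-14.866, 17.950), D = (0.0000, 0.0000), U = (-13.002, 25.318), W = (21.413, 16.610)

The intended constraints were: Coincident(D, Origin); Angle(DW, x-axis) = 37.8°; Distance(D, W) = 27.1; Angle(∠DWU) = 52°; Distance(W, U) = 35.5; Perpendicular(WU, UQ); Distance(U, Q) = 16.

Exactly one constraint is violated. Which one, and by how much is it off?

Distance(U, Q) = 16 — off by 8.40.

D = (0.00, 0.00) ✓; DW at 37.80° ✓; |DW| = 27.10 ✓; ∠DWU = 52.00° ✓; |WU| = 35.50 ✓; ∠(WU, UQ) = 90.00° ✓; |UQ| = 7.600 ✗.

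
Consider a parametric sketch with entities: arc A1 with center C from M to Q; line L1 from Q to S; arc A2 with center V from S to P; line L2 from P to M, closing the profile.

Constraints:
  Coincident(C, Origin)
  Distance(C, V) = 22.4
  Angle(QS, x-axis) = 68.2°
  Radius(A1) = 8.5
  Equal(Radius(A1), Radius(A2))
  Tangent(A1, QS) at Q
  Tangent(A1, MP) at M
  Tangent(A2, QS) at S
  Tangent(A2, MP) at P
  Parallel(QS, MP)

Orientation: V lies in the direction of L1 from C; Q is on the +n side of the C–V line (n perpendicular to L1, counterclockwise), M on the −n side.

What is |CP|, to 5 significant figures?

23.959

The slot axis is L1's direction at 68.2°, so u = (cos 68.2°, sin 68.2°) = (0.37137, 0.92849) and n = (−sin 68.2°, cos 68.2°) = (-0.92849, 0.37137). C is at the origin and V lies 22.4 along u from C, so V = 22.4·u = (8.3186, 20.798). Tangency of A1 to both parallel lines with radius 8.5 puts Q and M at C ± 8.5·n: Q = (-7.8921, 3.1566), M = (7.8921, -3.1566). Equal radii place S and P the same way about V: S = V + 8.5·n = (0.42651, 23.955), P = V − 8.5·n = (16.211, 17.641). Then |CP| = |P − C| = 23.959.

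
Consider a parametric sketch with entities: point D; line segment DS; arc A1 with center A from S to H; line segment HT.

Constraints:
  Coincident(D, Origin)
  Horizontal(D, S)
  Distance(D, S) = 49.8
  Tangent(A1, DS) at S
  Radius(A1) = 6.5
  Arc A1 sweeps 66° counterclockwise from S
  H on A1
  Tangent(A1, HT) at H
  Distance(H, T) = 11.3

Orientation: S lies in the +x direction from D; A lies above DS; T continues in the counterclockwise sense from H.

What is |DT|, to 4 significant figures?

61.98

D is at the origin; D and S share the same y with |DS| = 49.8 and S on the +x side, so S = (49.80, 0.000). The tangent condition forces AS to be normal to DS, so A = S + (0, 6.5) = (49.80, 6.500). On A1, S sits at bearing -90° from A; a 66° counterclockwise sweep puts H at bearing -24°, so H = A + 6.5·(cos -24°, sin -24°) = (55.74, 3.856). Since A1 is tangent to HT there, AH ⟂ HT, so HT runs along (−sin -24°, cos -24°); with |HT| = 11.3, T = (60.33, 14.18). Then |DT| = |T − D| = 61.98.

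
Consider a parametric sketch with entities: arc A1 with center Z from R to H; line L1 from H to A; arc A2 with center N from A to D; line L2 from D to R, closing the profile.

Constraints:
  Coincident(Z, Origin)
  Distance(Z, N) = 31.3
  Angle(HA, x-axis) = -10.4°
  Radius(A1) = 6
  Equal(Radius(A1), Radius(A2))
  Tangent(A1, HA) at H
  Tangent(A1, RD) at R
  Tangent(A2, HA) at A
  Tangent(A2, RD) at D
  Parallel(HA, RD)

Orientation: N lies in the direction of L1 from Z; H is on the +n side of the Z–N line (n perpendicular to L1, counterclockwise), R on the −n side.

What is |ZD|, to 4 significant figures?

31.87

The slot axis is L1's direction at -10.4°, so u = (cos -10.4°, sin -10.4°) = (0.9836, -0.1805) and n = (−sin -10.4°, cos -10.4°) = (0.1805, 0.9836). Z is at the origin and N lies 31.3 along u from Z, so N = 31.3·u = (30.79, -5.650). Tangency of A1 to both parallel lines with radius 6.0 puts H and R at Z ± 6.0·n: H = (1.083, 5.901), R = (-1.083, -5.901). Equal radii place A and D the same way about N: A = N + 6.0·n = (31.87, 0.2512), D = N − 6.0·n = (29.70, -11.55). Then |ZD| = |D − Z| = 31.87.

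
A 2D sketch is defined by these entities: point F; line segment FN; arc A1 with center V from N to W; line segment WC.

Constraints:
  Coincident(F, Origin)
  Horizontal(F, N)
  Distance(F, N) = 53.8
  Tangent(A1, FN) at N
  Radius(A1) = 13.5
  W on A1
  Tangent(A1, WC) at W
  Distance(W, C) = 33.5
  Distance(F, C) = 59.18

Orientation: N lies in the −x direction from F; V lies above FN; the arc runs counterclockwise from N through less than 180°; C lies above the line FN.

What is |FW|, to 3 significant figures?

42.2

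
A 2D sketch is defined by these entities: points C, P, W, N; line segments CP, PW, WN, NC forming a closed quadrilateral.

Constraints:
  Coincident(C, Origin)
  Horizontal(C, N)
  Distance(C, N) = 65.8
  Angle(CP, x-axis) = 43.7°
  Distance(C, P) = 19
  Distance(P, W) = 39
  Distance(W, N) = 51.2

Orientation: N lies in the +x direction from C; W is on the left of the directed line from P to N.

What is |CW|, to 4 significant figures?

57.91

C is at the origin; C and N share the same y with |CN| = 65.8 and N in +x, so N = (65.8, 0). CP runs at 43.7° with |CP| = 19.0, so P = (13.74, 13.13). W is determined by |PW| = 39.0 and |WN| = 51.2 together: it lies at the intersection of circle(P, 39.0) and circle(N, 51.2). With |PN| = 53.69, the foot of the radical line on PN is 16.60 from P and the perpendicular offset is √(39.0² − 16.60²) = 35.29. Taking the left-of-PN solution: W = (38.46, 43.29).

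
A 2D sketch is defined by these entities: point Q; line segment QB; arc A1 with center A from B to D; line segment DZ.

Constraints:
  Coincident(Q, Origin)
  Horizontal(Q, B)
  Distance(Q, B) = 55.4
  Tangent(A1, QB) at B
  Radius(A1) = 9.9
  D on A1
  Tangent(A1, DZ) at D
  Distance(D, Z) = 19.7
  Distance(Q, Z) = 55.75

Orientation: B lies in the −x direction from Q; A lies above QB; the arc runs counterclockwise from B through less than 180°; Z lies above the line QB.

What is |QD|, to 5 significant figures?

46.733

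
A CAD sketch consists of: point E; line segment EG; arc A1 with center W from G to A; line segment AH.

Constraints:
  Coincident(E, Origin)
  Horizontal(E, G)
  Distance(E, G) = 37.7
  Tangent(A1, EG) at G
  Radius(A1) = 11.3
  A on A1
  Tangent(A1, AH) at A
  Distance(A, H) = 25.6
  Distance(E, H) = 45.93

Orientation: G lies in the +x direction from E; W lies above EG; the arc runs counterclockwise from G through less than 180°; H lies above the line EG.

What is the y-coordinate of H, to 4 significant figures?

37.16

Checks: E.y = 0.00, G.y = 0.00 ✓; ∠(WG, GE) = 90.00° ✓; |WG| = 11.30 ✓; |WA| = 11.30 ✓; ∠(WA, AH) = 90.00° ✓; |AH| = 25.60 ✓; |EH| = 45.93 ✓.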